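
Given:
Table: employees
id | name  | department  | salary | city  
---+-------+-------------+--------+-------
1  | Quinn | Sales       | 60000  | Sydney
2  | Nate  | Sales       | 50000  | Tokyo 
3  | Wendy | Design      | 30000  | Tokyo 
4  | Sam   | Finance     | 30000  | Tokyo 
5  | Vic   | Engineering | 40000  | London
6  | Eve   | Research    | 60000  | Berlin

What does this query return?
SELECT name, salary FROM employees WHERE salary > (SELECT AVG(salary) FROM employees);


Subquery: AVG(salary) = 45000.0
Filtering: salary > 45000.0
  Quinn (60000) -> MATCH
  Nate (50000) -> MATCH
  Eve (60000) -> MATCH


3 rows:
Quinn, 60000
Nate, 50000
Eve, 60000


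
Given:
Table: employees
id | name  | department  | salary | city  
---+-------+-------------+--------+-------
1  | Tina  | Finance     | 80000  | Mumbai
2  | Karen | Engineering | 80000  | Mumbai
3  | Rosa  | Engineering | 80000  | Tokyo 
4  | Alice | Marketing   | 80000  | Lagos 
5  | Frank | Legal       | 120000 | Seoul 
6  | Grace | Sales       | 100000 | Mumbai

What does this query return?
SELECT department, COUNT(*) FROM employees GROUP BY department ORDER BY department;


Assigning each row to its department group:
  Tina -> Finance
  Karen -> Engineering
  Rosa -> Engineering
  Alice -> Marketing
  Frank -> Legal
  Grace -> Sales


5 groups:
Engineering, 2
Finance, 1
Legal, 1
Marketing, 1
Sales, 1


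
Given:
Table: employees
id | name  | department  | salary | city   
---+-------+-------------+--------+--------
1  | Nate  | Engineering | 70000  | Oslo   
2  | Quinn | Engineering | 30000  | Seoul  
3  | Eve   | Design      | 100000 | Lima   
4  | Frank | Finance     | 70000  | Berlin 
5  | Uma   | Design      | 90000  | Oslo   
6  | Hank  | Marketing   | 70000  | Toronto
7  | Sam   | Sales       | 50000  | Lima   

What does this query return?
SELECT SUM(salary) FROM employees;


SUM(salary) = 70000 + 30000 + 100000 + 70000 + 90000 + 70000 + 50000 = 480000

480000


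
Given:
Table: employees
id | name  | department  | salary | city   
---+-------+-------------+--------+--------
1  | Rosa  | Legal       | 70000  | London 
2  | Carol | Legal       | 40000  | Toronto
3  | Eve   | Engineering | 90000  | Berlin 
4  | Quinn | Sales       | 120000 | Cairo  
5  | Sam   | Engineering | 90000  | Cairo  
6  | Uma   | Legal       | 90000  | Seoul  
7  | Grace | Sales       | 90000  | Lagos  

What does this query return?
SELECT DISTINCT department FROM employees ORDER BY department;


All 'department' values (row order): Legal, Legal, Engineering, Sales, Engineering, Legal, Sales
Removing duplicates leaves 3 unique value(s).

3 values:
Engineering
Legal
Sales


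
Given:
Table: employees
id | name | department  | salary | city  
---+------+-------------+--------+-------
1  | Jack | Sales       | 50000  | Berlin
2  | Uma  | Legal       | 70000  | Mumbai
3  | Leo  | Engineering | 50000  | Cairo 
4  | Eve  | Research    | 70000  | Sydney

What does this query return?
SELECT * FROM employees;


SELECT * returns all 4 rows with all columns

4 rows:
1, Jack, Sales, 50000, Berlin
2, Uma, Legal, 70000, Mumbai
3, Leo, Engineering, 50000, Cairo
4, Eve, Research, 70000, Sydney


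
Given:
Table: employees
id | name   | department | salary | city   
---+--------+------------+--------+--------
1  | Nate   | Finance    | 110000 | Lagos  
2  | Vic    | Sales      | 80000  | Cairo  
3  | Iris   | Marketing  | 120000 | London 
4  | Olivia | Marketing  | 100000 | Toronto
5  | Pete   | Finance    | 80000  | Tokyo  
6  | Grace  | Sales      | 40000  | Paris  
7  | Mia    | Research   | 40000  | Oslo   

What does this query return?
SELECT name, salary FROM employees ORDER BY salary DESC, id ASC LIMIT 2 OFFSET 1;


Sort by salary DESC (id ASC tiebreak), then skip 1 and take 2
Rows 2 through 3

2 rows:
Nate, 110000
Olivia, 100000


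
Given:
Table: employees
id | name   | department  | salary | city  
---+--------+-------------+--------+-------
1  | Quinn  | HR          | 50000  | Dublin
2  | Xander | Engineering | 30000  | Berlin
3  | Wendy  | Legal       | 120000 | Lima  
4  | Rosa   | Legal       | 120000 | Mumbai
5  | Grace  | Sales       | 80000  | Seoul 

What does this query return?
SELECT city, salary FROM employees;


Projecting columns: city, salary

5 rows:
Dublin, 50000
Berlin, 30000
Lima, 120000
Mumbai, 120000
Seoul, 80000


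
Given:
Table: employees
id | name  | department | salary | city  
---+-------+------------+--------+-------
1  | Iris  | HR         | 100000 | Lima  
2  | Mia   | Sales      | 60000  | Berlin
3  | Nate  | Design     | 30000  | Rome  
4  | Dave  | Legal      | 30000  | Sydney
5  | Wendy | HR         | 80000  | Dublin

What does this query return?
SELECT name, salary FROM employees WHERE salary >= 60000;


Filtering: salary >= 60000
Matching: 3 rows

3 rows:
Iris, 100000
Mia, 60000
Wendy, 80000


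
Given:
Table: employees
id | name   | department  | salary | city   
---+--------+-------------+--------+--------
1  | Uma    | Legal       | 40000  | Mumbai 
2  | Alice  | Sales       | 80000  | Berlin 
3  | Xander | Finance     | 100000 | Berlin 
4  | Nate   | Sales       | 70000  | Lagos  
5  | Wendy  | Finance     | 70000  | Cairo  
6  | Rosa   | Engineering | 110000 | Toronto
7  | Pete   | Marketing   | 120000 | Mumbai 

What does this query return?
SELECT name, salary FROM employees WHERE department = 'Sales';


Filtering: department = 'Sales'
Matching rows: 2

2 rows:
Alice, 80000
Nate, 70000


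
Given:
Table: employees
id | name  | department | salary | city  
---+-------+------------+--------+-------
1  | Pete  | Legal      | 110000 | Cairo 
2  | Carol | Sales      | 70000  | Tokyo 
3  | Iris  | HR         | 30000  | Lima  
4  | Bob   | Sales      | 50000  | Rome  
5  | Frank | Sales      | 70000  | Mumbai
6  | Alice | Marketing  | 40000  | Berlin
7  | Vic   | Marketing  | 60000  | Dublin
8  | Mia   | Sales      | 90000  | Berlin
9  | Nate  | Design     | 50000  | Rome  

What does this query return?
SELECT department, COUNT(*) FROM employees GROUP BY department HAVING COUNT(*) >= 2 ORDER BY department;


Groups with count >= 2:
  Marketing: 2 -> PASS
  Sales: 4 -> PASS
  Design: 1 -> filtered out
  HR: 1 -> filtered out
  Legal: 1 -> filtered out


2 groups:
Marketing, 2
Sales, 4


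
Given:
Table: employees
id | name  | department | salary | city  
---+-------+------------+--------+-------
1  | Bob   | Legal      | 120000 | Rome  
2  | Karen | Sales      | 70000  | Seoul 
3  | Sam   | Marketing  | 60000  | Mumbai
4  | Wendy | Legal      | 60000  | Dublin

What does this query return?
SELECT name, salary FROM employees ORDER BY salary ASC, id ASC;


Sorting by salary ASC, then id ASC for ties

4 rows:
Sam, 60000
Wendy, 60000
Karen, 70000
Bob, 120000


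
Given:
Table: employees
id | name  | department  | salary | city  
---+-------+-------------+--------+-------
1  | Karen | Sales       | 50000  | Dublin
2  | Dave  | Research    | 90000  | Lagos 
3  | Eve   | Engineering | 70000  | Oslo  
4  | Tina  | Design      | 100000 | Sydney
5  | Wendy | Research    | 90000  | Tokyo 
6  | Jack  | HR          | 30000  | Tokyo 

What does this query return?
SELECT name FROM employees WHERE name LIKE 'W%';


LIKE 'W%' matches names starting with 'W'
Matching: 1

1 rows:
Wendy


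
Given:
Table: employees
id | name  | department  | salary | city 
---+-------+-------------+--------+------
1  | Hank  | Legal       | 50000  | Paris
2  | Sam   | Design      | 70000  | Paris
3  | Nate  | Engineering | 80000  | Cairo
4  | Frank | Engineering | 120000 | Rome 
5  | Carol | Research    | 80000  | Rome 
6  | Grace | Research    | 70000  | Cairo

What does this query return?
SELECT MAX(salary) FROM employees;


Salaries: 50000, 70000, 80000, 120000, 80000, 70000
MAX = 120000

120000


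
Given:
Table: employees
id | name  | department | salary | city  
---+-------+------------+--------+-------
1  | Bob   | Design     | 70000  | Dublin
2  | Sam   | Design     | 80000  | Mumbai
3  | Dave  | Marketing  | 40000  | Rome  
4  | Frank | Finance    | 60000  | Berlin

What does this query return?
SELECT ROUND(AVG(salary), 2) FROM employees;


SUM(salary) = 250000
COUNT = 4
ROUND(AVG, 2) = ROUND(250000 / 4, 2) = 62500.0

62500.0


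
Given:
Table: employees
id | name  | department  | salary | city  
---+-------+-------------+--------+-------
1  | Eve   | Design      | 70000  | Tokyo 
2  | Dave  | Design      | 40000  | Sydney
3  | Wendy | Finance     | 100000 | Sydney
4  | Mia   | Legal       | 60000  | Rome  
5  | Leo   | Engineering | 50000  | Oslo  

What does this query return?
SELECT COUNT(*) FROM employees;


COUNT(*) counts all rows

5


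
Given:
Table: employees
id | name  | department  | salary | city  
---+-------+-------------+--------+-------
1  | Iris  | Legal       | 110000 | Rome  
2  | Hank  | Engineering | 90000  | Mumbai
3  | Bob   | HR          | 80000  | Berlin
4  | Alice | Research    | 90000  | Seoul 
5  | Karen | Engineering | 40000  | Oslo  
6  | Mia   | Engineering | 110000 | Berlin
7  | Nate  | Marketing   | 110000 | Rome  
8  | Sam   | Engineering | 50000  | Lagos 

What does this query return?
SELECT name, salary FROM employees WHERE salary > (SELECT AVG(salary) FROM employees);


Subquery: AVG(salary) = 85000.0
Filtering: salary > 85000.0
  Iris (110000) -> MATCH
  Hank (90000) -> MATCH
  Alice (90000) -> MATCH
  Mia (110000) -> MATCH
  Nate (110000) -> MATCH


5 rows:
Iris, 110000
Hank, 90000
Alice, 90000
Mia, 110000
Nate, 110000


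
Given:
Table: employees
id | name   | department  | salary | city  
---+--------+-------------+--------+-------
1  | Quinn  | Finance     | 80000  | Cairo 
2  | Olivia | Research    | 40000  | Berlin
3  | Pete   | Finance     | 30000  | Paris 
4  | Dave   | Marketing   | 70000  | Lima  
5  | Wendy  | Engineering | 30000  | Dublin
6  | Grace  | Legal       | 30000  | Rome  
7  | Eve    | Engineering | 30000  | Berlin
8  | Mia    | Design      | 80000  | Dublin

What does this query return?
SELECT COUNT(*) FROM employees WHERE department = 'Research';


Counting rows where department = 'Research'
  Olivia -> MATCH


1


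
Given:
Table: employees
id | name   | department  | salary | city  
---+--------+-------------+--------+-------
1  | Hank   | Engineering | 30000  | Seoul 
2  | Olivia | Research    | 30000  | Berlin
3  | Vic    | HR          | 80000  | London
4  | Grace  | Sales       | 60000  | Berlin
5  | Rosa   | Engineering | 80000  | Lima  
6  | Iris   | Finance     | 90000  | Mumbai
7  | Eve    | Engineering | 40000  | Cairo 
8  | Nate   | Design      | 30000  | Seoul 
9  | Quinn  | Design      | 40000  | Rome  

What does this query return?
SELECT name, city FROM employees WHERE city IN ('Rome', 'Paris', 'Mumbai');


Filtering: city IN ('Rome', 'Paris', 'Mumbai')
Matching: 2 rows

2 rows:
Iris, Mumbai
Quinn, Rome


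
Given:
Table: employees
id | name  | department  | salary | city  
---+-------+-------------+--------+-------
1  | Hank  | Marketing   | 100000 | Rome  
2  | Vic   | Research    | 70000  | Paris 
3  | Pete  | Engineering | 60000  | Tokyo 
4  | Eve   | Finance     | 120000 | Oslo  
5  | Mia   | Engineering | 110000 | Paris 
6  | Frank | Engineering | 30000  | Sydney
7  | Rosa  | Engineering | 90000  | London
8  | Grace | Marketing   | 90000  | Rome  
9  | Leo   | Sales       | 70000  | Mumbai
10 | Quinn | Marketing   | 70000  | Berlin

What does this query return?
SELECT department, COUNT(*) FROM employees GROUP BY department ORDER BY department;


Assigning each row to its department group:
  Hank -> Marketing
  Vic -> Research
  Pete -> Engineering
  Eve -> Finance
  Mia -> Engineering
  Frank -> Engineering
  Rosa -> Engineering
  Grace -> Marketing
  Leo -> Sales
  Quinn -> Marketing


5 groups:
Engineering, 4
Finance, 1
Marketing, 3
Research, 1
Sales, 1


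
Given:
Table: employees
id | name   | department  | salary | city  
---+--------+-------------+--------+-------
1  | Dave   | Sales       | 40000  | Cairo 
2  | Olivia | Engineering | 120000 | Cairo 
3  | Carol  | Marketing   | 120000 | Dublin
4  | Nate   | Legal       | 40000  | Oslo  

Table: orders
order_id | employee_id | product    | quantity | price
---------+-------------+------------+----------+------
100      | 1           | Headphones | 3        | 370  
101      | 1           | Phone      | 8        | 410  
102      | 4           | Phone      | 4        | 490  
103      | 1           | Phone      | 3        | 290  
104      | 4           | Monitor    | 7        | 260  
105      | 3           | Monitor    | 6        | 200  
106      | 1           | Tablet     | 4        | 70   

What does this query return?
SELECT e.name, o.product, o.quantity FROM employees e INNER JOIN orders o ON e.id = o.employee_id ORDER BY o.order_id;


Joining employees.id = orders.employee_id:
  employee Dave (id=1) -> order Headphones
  employee Dave (id=1) -> order Phone
  employee Nate (id=4) -> order Phone
  employee Dave (id=1) -> order Phone
  employee Nate (id=4) -> order Monitor
  employee Carol (id=3) -> order Monitor
  employee Dave (id=1) -> order Tablet


7 rows:
Dave, Headphones, 3
Dave, Phone, 8
Nate, Phone, 4
Dave, Phone, 3
Nate, Monitor, 7
Carol, Monitor, 6
Dave, Tablet, 4


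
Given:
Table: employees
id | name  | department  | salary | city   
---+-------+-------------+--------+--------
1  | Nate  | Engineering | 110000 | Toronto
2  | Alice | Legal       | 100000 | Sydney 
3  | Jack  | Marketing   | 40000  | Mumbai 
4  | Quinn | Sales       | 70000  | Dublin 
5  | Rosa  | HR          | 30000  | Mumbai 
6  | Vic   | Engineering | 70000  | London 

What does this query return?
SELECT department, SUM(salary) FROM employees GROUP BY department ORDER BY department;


Summing salary within each department:
  Engineering: 110000 + 70000 = 180000
  HR: 30000 = 30000
  Legal: 100000 = 100000
  Marketing: 40000 = 40000
  Sales: 70000 = 70000


5 groups:
Engineering, 180000
HR, 30000
Legal, 100000
Marketing, 40000
Sales, 70000


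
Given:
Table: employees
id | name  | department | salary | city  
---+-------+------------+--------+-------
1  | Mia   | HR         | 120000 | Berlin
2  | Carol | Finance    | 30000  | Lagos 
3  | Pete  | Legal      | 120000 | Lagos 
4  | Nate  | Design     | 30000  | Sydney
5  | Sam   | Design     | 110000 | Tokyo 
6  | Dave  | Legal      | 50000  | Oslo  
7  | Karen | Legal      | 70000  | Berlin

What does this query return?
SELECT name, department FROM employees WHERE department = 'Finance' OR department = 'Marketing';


Filtering: department = 'Finance' OR 'Marketing'
Matching: 1 rows

1 rows:
Carol, Finance


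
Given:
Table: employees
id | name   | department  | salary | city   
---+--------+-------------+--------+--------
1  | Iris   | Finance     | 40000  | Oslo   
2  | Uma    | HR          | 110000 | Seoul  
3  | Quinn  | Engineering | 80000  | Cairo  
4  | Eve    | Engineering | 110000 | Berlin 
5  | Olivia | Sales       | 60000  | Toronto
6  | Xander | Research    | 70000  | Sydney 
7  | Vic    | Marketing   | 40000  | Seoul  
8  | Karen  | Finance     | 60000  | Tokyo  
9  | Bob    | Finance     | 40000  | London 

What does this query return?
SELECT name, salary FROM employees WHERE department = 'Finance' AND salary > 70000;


Filtering: department = 'Finance' AND salary > 70000
Matching: 0 rows

Empty result set (0 rows)


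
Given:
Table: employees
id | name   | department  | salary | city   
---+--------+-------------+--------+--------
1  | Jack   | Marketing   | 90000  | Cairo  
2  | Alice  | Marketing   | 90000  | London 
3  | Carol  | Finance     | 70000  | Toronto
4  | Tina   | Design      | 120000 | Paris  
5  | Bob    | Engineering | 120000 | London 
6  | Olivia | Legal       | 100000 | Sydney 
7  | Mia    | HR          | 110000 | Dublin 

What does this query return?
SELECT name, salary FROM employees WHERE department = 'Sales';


Filtering: department = 'Sales'
Matching rows: 0

Empty result set (0 rows)


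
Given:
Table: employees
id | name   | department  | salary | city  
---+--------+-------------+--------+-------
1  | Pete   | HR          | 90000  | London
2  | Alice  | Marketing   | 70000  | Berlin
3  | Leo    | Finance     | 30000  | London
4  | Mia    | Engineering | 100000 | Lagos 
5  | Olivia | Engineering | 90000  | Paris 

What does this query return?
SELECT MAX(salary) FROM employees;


Salaries: 90000, 70000, 30000, 100000, 90000
MAX = 100000

100000


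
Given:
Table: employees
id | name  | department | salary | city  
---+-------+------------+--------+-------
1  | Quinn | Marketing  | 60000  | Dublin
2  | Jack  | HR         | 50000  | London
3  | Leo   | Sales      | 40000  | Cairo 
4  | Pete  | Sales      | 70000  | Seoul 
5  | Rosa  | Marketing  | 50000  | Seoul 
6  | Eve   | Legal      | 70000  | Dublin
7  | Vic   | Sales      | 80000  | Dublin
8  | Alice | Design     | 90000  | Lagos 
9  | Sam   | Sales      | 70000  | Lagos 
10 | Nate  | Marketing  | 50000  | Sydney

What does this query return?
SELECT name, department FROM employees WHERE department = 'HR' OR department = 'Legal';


Filtering: department = 'HR' OR 'Legal'
Matching: 2 rows

2 rows:
Jack, HR
Eve, Legal


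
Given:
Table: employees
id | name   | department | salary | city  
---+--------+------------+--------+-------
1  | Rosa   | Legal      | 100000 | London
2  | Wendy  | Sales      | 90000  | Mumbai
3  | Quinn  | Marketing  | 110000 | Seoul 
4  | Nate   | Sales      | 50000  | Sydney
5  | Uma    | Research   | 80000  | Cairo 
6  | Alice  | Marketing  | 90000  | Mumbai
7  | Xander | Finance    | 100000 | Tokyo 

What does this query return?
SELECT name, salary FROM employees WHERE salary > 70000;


Filtering: salary > 70000
Matching: 6 rows

6 rows:
Rosa, 100000
Wendy, 90000
Quinn, 110000
Uma, 80000
Alice, 90000
Xander, 100000


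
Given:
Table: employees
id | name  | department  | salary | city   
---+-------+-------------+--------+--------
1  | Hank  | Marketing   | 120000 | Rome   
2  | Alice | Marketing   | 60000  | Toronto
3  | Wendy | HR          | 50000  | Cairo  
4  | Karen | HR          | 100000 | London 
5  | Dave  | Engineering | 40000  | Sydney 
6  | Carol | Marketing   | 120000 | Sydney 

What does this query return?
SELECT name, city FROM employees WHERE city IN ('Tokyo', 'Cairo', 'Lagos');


Filtering: city IN ('Tokyo', 'Cairo', 'Lagos')
Matching: 1 rows

1 rows:
Wendy, Cairo


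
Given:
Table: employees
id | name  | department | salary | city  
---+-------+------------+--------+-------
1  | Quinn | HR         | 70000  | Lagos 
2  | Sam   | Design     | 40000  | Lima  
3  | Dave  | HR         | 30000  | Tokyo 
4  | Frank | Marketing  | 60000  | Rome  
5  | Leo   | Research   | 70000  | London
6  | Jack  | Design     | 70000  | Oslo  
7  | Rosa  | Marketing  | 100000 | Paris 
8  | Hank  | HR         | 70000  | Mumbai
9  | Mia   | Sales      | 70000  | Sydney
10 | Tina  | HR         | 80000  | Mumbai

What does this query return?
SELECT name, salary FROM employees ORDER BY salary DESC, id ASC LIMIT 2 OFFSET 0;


Sort by salary DESC (id ASC tiebreak), then skip 0 and take 2
Rows 1 through 2

2 rows:
Rosa, 100000
Tina, 80000


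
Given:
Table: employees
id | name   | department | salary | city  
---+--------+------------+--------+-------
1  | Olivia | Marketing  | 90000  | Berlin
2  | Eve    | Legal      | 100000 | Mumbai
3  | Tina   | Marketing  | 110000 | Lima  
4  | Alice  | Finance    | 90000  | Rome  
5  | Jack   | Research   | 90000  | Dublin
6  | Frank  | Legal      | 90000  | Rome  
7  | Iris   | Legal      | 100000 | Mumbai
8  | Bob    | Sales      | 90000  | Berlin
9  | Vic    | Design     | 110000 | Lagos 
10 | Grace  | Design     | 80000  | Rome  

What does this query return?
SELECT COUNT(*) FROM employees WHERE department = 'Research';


Counting rows where department = 'Research'
  Jack -> MATCH


1


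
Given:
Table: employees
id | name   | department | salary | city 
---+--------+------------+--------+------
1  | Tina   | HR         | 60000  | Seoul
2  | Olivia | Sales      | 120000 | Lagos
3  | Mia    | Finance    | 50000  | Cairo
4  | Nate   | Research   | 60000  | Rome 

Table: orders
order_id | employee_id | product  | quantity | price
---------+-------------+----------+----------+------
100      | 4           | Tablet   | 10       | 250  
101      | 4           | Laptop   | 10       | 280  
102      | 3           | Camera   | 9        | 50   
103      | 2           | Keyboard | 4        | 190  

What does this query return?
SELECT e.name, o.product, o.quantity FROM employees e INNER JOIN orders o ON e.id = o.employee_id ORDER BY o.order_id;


Joining employees.id = orders.employee_id:
  employee Nate (id=4) -> order Tablet
  employee Nate (id=4) -> order Laptop
  employee Mia (id=3) -> order Camera
  employee Olivia (id=2) -> order Keyboard


4 rows:
Nate, Tablet, 10
Nate, Laptop, 10
Mia, Camera, 9
Olivia, Keyboard, 4


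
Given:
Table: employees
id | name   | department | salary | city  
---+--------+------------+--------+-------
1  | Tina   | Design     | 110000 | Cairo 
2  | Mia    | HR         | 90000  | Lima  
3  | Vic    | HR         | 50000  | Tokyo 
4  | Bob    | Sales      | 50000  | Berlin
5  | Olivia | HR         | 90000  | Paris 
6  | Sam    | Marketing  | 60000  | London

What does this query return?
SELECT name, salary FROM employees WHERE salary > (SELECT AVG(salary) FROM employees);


Subquery: AVG(salary) = 75000.0
Filtering: salary > 75000.0
  Tina (110000) -> MATCH
  Mia (90000) -> MATCH
  Olivia (90000) -> MATCH


3 rows:
Tina, 110000
Mia, 90000
Olivia, 90000


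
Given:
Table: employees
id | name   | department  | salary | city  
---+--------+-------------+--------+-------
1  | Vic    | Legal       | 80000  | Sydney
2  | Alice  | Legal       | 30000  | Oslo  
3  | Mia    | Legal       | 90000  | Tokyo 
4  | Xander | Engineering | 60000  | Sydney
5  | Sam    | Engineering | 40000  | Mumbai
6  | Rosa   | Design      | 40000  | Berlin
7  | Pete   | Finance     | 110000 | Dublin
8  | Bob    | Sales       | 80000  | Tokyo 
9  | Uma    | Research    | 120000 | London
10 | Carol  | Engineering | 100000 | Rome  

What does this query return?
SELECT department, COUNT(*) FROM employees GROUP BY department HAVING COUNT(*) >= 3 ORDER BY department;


Groups with count >= 3:
  Engineering: 3 -> PASS
  Legal: 3 -> PASS
  Design: 1 -> filtered out
  Finance: 1 -> filtered out
  Research: 1 -> filtered out
  Sales: 1 -> filtered out


2 groups:
Engineering, 3
Legal, 3


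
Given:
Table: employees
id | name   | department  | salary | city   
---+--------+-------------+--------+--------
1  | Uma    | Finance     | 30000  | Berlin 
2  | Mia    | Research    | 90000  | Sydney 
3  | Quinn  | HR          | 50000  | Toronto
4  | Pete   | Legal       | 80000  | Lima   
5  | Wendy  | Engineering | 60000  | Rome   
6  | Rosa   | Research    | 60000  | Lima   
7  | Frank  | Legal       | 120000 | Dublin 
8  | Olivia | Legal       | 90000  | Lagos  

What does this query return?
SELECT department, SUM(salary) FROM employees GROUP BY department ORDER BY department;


Summing salary within each department:
  Engineering: 60000 = 60000
  Finance: 30000 = 30000
  HR: 50000 = 50000
  Legal: 80000 + 120000 + 90000 = 290000
  Research: 90000 + 60000 = 150000


5 groups:
Engineering, 60000
Finance, 30000
HR, 50000
Legal, 290000
Research, 150000


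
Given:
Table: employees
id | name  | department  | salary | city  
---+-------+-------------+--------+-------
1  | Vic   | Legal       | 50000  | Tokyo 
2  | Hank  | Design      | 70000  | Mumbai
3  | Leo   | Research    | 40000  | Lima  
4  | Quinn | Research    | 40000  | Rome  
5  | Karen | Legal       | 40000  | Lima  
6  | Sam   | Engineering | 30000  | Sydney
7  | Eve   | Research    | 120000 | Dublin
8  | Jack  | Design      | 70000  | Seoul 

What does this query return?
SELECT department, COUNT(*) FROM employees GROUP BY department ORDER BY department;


Assigning each row to its department group:
  Vic -> Legal
  Hank -> Design
  Leo -> Research
  Quinn -> Research
  Karen -> Legal
  Sam -> Engineering
  Eve -> Research
  Jack -> Design


4 groups:
Design, 2
Engineering, 1
Legal, 2
Research, 3


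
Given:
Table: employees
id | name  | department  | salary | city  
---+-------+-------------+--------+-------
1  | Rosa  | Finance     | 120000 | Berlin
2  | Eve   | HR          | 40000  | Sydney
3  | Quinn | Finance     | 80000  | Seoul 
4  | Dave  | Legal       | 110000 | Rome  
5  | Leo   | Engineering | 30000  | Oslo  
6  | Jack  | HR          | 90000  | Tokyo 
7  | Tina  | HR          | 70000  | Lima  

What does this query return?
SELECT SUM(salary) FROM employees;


SUM(salary) = 120000 + 40000 + 80000 + 110000 + 30000 + 90000 + 70000 = 540000

540000


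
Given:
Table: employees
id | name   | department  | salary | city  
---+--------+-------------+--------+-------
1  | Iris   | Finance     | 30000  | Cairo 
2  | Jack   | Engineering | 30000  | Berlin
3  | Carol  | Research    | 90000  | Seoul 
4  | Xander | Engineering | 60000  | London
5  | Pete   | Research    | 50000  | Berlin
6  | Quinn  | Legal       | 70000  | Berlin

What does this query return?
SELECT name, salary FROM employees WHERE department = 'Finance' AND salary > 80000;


Filtering: department = 'Finance' AND salary > 80000
Matching: 0 rows

Empty result set (0 rows)


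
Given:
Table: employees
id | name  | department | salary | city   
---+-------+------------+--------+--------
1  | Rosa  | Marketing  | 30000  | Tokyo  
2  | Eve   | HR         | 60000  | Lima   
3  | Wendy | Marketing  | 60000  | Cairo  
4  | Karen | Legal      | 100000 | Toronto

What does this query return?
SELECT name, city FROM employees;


Projecting columns: name, city

4 rows:
Rosa, Tokyo
Eve, Lima
Wendy, Cairo
Karen, Toronto


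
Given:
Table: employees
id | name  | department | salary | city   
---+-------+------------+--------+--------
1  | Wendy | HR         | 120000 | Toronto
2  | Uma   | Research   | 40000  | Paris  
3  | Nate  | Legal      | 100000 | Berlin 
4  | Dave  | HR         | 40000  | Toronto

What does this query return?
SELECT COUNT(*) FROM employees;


COUNT(*) counts all rows

4


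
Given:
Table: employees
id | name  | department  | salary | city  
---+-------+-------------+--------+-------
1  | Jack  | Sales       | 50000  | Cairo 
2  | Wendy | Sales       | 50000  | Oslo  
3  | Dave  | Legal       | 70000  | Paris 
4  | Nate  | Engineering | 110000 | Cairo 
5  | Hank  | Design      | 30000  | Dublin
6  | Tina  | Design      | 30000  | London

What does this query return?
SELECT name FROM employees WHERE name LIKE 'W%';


LIKE 'W%' matches names starting with 'W'
Matching: 1

1 rows:
Wendy


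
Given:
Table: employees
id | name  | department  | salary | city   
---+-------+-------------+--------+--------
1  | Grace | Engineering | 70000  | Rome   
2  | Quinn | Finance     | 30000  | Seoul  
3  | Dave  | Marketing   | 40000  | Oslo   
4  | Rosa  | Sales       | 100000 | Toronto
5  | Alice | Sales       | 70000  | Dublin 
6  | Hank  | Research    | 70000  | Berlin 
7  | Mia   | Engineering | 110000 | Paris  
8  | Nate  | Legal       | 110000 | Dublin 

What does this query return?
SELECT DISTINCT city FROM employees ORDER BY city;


All 'city' values (row order): Rome, Seoul, Oslo, Toronto, Dublin, Berlin, Paris, Dublin
Removing duplicates leaves 7 unique value(s).

7 values:
Berlin
Dublin
Oslo
Paris
Rome
Seoul
Toronto


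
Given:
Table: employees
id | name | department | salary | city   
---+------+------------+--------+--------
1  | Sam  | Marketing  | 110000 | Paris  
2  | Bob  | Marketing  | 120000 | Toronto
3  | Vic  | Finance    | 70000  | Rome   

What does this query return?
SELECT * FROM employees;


SELECT * returns all 3 rows with all columns

3 rows:
1, Sam, Marketing, 110000, Paris
2, Bob, Marketing, 120000, Toronto
3, Vic, Finance, 70000, Rome


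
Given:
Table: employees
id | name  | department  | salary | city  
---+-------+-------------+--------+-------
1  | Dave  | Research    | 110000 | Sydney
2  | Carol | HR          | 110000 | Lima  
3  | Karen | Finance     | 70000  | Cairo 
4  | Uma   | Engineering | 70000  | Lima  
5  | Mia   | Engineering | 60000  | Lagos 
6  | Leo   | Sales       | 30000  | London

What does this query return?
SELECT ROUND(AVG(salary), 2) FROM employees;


SUM(salary) = 450000
COUNT = 6
ROUND(AVG, 2) = ROUND(450000 / 6, 2) = 75000.0

75000.0


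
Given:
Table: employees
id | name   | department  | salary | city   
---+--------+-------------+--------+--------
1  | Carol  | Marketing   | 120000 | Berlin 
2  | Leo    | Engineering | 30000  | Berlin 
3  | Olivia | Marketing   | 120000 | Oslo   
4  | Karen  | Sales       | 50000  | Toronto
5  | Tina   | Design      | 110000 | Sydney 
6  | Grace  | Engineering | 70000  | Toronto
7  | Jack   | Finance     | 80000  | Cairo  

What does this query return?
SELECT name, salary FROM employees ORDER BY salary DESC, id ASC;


Sorting by salary DESC, then id ASC for ties

7 rows:
Carol, 120000
Olivia, 120000
Tina, 110000
Jack, 80000
Grace, 70000
Karen, 50000
Leo, 30000


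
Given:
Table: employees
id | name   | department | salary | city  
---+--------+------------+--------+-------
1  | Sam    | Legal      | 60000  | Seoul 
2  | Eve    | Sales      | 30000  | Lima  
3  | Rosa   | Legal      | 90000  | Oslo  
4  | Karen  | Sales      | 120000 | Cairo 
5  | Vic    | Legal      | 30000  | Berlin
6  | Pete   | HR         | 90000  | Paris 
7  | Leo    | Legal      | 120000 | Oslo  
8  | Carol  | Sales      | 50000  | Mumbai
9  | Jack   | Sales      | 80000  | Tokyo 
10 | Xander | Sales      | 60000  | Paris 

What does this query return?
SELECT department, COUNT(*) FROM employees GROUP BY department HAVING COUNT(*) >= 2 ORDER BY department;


Groups with count >= 2:
  Legal: 4 -> PASS
  Sales: 5 -> PASS
  HR: 1 -> filtered out


2 groups:
Legal, 4
Sales, 5


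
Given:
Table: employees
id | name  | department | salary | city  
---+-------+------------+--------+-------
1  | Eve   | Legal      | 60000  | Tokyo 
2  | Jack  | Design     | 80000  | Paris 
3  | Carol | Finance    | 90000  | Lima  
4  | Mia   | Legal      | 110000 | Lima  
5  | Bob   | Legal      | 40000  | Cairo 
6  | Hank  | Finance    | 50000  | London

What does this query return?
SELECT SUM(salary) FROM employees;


SUM(salary) = 60000 + 80000 + 90000 + 110000 + 40000 + 50000 = 430000

430000


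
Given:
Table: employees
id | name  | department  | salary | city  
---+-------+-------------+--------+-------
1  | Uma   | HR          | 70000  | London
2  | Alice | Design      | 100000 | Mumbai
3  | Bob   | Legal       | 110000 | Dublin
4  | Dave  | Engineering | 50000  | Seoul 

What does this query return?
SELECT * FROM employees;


SELECT * returns all 4 rows with all columns

4 rows:
1, Uma, HR, 70000, London
2, Alice, Design, 100000, Mumbai
3, Bob, Legal, 110000, Dublin
4, Dave, Engineering, 50000, Seoul


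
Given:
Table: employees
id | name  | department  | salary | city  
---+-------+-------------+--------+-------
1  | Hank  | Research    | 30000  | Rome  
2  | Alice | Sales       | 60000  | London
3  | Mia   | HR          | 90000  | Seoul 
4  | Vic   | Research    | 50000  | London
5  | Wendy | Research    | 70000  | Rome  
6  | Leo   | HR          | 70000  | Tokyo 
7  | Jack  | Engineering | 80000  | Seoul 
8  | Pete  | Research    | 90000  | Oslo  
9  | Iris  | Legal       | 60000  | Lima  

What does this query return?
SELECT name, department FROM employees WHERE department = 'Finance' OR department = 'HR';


Filtering: department = 'Finance' OR 'HR'
Matching: 2 rows

2 rows:
Mia, HR
Leo, HR


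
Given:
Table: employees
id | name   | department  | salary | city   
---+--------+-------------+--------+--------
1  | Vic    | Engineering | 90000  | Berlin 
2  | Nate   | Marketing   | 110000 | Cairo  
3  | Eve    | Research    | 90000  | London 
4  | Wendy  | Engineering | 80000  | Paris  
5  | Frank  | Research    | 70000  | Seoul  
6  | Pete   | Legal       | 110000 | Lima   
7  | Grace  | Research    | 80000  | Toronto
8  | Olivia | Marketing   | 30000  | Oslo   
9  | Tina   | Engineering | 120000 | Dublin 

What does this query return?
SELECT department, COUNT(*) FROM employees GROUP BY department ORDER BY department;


Assigning each row to its department group:
  Vic -> Engineering
  Nate -> Marketing
  Eve -> Research
  Wendy -> Engineering
  Frank -> Research
  Pete -> Legal
  Grace -> Research
  Olivia -> Marketing
  Tina -> Engineering


4 groups:
Engineering, 3
Legal, 1
Marketing, 2
Research, 3


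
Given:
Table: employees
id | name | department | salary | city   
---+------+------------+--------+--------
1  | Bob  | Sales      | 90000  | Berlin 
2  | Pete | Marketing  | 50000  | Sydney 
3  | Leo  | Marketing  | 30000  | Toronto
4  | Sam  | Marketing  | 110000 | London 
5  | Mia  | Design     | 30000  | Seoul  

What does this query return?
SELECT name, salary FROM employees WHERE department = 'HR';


Filtering: department = 'HR'
Matching rows: 0

Empty result set (0 rows)


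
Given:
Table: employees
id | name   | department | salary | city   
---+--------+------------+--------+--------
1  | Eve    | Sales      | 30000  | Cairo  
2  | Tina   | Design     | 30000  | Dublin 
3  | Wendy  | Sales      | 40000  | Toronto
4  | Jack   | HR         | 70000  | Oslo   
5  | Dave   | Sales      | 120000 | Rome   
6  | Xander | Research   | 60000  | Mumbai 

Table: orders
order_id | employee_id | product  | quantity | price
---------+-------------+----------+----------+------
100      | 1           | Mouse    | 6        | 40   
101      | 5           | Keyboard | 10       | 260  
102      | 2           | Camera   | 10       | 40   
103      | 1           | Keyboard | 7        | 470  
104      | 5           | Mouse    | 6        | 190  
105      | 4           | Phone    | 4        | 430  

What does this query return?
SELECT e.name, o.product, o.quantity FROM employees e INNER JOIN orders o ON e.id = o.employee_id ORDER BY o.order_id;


Joining employees.id = orders.employee_id:
  employee Eve (id=1) -> order Mouse
  employee Dave (id=5) -> order Keyboard
  employee Tina (id=2) -> order Camera
  employee Eve (id=1) -> order Keyboard
  employee Dave (id=5) -> order Mouse
  employee Jack (id=4) -> order Phone


6 rows:
Eve, Mouse, 6
Dave, Keyboard, 10
Tina, Camera, 10
Eve, Keyboard, 7
Dave, Mouse, 6
Jack, Phone, 4


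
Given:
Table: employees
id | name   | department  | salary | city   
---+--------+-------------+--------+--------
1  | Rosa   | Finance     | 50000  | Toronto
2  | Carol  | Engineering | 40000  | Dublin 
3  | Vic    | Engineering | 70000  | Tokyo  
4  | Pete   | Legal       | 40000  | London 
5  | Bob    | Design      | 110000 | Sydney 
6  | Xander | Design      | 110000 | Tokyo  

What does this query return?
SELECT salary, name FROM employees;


Projecting columns: salary, name

6 rows:
50000, Rosa
40000, Carol
70000, Vic
40000, Pete
110000, Bob
110000, Xander


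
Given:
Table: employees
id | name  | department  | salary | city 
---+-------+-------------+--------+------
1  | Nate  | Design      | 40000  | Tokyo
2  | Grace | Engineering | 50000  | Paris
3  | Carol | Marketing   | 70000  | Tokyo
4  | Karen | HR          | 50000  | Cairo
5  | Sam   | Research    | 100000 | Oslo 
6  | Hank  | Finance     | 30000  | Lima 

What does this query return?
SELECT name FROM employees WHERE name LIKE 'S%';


LIKE 'S%' matches names starting with 'S'
Matching: 1

1 rows:
Sam


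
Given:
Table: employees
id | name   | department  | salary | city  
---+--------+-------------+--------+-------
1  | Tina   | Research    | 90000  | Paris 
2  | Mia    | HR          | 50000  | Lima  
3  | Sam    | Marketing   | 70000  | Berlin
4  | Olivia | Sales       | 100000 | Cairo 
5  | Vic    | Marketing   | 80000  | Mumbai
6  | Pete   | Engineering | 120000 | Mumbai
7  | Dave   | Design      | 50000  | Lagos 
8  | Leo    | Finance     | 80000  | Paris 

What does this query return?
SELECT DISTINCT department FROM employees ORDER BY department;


All 'department' values (row order): Research, HR, Marketing, Sales, Marketing, Engineering, Design, Finance
Removing duplicates leaves 7 unique value(s).

7 values:
Design
Engineering
Finance
HR
Marketing
Research
Sales


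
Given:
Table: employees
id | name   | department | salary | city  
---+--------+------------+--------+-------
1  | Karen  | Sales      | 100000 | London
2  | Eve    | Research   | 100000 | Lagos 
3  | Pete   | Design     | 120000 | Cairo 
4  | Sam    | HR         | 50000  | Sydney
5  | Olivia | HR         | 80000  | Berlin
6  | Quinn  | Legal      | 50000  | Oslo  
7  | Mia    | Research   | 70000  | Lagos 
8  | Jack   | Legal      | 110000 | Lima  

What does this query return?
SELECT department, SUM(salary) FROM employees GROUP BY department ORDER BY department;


Summing salary within each department:
  Design: 120000 = 120000
  HR: 50000 + 80000 = 130000
  Legal: 50000 + 110000 = 160000
  Research: 100000 + 70000 = 170000
  Sales: 100000 = 100000


5 groups:
Design, 120000
HR, 130000
Legal, 160000
Research, 170000
Sales, 100000


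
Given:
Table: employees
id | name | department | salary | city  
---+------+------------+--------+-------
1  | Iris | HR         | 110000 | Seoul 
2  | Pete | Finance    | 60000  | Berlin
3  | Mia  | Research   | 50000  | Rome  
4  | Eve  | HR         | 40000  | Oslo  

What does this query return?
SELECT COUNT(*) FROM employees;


COUNT(*) counts all rows

4


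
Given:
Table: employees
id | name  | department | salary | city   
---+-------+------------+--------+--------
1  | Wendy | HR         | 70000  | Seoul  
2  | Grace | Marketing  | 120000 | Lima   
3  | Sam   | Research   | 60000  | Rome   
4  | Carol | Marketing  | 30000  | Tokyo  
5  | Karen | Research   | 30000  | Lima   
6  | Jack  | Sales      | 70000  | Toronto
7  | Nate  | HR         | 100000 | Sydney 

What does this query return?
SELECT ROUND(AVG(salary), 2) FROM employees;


SUM(salary) = 480000
COUNT = 7
ROUND(AVG, 2) = ROUND(480000 / 7, 2) = 68571.43

68571.43


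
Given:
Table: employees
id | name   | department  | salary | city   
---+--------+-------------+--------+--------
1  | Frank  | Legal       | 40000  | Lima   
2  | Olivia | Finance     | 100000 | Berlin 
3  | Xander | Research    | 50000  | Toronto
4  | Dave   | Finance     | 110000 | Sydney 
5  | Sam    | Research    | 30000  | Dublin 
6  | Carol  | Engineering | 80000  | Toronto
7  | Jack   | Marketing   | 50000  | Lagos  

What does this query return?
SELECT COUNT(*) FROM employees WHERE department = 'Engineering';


Counting rows where department = 'Engineering'
  Carol -> MATCH


1


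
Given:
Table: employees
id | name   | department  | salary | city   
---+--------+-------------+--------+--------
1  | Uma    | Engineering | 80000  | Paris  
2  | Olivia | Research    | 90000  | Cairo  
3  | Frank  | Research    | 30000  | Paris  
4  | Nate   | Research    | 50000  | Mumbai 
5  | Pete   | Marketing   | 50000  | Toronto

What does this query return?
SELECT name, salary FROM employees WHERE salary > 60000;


Filtering: salary > 60000
Matching: 2 rows

2 rows:
Uma, 80000
Olivia, 90000


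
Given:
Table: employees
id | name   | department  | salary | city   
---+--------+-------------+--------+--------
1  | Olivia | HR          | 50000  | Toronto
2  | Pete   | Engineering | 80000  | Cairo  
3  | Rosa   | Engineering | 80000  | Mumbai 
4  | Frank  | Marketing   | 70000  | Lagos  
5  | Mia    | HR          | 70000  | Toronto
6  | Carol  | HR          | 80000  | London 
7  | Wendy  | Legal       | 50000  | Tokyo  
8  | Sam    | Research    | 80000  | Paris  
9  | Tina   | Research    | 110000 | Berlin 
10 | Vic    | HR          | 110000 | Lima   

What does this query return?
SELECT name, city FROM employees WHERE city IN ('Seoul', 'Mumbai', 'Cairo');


Filtering: city IN ('Seoul', 'Mumbai', 'Cairo')
Matching: 2 rows

2 rows:
Pete, Cairo
Rosa, Mumbai


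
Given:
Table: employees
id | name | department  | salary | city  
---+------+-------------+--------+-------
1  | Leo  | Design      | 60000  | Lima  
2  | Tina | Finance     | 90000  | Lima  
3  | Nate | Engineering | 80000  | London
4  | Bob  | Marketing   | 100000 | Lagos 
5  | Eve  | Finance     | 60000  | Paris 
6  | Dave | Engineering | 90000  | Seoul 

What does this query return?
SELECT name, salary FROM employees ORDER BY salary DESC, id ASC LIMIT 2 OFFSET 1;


Sort by salary DESC (id ASC tiebreak), then skip 1 and take 2
Rows 2 through 3

2 rows:
Tina, 90000
Dave, 90000
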